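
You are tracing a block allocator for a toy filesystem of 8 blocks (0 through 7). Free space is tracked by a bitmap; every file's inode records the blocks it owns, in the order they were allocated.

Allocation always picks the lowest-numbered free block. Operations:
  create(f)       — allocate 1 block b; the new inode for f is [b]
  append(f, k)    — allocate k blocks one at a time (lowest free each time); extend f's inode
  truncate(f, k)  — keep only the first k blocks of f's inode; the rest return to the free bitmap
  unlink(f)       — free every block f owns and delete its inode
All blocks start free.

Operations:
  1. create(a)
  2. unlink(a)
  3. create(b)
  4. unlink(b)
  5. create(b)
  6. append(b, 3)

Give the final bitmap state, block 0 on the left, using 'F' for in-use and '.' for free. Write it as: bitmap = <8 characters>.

after create(a) → a:[0]  free=[F.......]
after unlink(a) →   free=[........]
after create(b) → b:[0]  free=[F.......]
after unlink(b) →   free=[........]
after create(b) → b:[0]  free=[F.......]
after append(b, 3) → b:[0, 1, 2, 3]  free=[FFFF....]

bitmap = FFFF....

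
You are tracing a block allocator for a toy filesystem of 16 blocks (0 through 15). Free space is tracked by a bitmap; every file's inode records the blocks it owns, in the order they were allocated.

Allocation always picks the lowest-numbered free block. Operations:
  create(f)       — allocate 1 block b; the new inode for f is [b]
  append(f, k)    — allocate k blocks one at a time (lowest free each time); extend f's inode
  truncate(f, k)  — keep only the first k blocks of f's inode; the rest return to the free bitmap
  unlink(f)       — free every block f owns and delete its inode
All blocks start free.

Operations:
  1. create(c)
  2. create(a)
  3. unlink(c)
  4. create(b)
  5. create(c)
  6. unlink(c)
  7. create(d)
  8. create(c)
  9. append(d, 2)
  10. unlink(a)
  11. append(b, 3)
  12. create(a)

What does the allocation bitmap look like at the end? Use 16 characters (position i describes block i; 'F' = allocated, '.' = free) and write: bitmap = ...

after create(c) → c:[0]  free=[F...............]
after create(a) → a:[1], c:[0]  free=[FF..............]
after unlink(c) → a:[1]  free=[.F..............]
after create(b) → a:[1], b:[0]  free=[FF..............]
after create(c) → a:[1], b:[0], c:[2]  free=[FFF.............]
after unlink(c) → a:[1], b:[0]  free=[FF..............]
after create(d) → a:[1], b:[0], d:[2]  free=[FFF.............]
after create(c) → a:[1], b:[0], c:[3], d:[2]  free=[FFFF............]
after append(d, 2) → a:[1], b:[0], c:[3], d:[2, 4, 5]  free=[FFFFFF..........]
after unlink(a) → b:[0], c:[3], d:[2, 4, 5]  free=[F.FFFF..........]
after append(b, 3) → b:[0, 1, 6, 7], c:[3], d:[2, 4, 5]  free=[FFFFFFFF........]
after create(a) → a:[8], b:[0, 1, 6, 7], c:[3], d:[2, 4, 5]  free=[FFFFFFFFF.......]

bitmap = FFFFFFFFF.......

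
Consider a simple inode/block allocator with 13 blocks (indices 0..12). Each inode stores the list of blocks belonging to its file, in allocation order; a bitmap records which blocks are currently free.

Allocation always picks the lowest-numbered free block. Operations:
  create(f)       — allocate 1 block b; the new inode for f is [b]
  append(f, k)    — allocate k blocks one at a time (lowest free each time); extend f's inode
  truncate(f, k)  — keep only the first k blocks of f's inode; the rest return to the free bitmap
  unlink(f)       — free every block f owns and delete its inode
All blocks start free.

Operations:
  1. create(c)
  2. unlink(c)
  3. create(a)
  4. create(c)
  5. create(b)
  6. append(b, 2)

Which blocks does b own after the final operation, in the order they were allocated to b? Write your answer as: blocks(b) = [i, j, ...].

blocks(b) = [2, 3, 4]

create(c): bitmap=F............ | c=[0]
unlink(c): bitmap=............. | 
create(a): bitmap=F............ | a=[0]
create(c): bitmap=FF........... | a=[0] c=[1]
create(b): bitmap=FFF.......... | a=[0] b=[2] c=[1]
append(b, 2): bitmap=FFFFF........ | a=[0] b=[2, 3, 4] c=[1]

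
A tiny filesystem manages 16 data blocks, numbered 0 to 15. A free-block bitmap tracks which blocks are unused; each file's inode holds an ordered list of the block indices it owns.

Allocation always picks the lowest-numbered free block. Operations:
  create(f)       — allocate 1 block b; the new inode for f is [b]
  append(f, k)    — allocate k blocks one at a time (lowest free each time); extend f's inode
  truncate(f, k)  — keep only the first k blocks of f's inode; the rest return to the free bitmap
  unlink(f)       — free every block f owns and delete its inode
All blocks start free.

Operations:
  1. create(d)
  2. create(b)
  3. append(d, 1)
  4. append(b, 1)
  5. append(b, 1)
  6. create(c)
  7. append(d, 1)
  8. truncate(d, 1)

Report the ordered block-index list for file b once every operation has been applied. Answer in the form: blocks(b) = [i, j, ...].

blocks(b) = [1, 3, 4]

  1. create(d)  ⇒  F...............  {d→[0]}
  2. create(b)  ⇒  FF..............  {b→[1]; d→[0]}
  3. append(d, 1)  ⇒  FFF.............  {b→[1]; d→[0, 2]}
  4. append(b, 1)  ⇒  FFFF............  {b→[1, 3]; d→[0, 2]}
  5. append(b, 1)  ⇒  FFFFF...........  {b→[1, 3, 4]; d→[0, 2]}
  6. create(c)  ⇒  FFFFFF..........  {b→[1, 3, 4]; c→[5]; d→[0, 2]}
  7. append(d, 1)  ⇒  FFFFFFF.........  {b→[1, 3, 4]; c→[5]; d→[0, 2, 6]}
  8. truncate(d, 1)  ⇒  FF.FFF..........  {b→[1, 3, 4]; c→[5]; d→[0]}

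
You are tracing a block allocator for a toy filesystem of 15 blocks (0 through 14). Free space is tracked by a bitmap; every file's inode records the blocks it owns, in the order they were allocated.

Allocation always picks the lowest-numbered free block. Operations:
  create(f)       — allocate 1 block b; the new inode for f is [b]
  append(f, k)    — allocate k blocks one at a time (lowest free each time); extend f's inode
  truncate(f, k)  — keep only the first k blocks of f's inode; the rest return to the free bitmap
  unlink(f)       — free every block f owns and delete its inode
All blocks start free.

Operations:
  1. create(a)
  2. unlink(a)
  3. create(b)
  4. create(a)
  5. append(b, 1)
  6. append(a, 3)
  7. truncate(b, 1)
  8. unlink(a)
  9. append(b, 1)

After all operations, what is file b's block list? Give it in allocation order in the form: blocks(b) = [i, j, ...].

[1] create(a) — a=0 (map F..............)
[2] unlink(a) —  (map ...............)
[3] create(b) — b=0 (map F..............)
[4] create(a) — a=1 b=0 (map FF.............)
[5] append(b, 1) — a=1 b=0,2 (map FFF............)
[6] append(a, 3) — a=1,3,4,5 b=0,2 (map FFFFFF.........)
[7] truncate(b, 1) — a=1,3,4,5 b=0 (map FF.FFF.........)
[8] unlink(a) — b=0 (map F..............)
[9] append(b, 1) — b=0,1 (map FF.............)

blocks(b) = [0, 1]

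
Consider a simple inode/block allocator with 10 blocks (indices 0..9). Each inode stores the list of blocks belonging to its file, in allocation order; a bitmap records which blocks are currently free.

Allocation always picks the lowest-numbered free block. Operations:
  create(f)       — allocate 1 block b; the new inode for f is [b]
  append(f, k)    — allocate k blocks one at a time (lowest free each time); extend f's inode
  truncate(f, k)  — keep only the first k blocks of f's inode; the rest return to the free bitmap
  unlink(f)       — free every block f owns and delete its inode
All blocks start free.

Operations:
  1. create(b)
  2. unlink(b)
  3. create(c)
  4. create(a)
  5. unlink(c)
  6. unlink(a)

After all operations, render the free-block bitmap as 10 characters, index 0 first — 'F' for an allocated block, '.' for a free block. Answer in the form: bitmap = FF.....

bitmap = ..........

after create(b) → b:[0]  free=[F.........]
after unlink(b) →   free=[..........]
after create(c) → c:[0]  free=[F.........]
after create(a) → a:[1], c:[0]  free=[FF........]
after unlink(c) → a:[1]  free=[.F........]
after unlink(a) →   free=[..........]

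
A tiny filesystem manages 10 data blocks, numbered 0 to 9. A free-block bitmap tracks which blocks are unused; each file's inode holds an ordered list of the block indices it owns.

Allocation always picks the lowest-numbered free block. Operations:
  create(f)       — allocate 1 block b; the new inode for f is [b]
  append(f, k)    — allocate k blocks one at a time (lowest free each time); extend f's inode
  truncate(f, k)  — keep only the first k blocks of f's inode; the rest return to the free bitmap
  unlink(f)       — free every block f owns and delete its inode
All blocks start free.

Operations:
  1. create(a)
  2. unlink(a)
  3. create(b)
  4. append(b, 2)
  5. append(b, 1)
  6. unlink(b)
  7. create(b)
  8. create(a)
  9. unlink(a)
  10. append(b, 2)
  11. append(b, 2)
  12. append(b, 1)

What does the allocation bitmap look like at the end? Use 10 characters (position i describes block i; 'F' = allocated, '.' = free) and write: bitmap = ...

bitmap = FFFFFF....

after create(a) → a:[0]  free=[F.........]
after unlink(a) →   free=[..........]
after create(b) → b:[0]  free=[F.........]
after append(b, 2) → b:[0, 1, 2]  free=[FFF.......]
after append(b, 1) → b:[0, 1, 2, 3]  free=[FFFF......]
after unlink(b) →   free=[..........]
after create(b) → b:[0]  free=[F.........]
after create(a) → a:[1], b:[0]  free=[FF........]
after unlink(a) → b:[0]  free=[F.........]
after append(b, 2) → b:[0, 1, 2]  free=[FFF.......]
after append(b, 2) → b:[0, 1, 2, 3, 4]  free=[FFFFF.....]
after append(b, 1) → b:[0, 1, 2, 3, 4, 5]  free=[FFFFFF....]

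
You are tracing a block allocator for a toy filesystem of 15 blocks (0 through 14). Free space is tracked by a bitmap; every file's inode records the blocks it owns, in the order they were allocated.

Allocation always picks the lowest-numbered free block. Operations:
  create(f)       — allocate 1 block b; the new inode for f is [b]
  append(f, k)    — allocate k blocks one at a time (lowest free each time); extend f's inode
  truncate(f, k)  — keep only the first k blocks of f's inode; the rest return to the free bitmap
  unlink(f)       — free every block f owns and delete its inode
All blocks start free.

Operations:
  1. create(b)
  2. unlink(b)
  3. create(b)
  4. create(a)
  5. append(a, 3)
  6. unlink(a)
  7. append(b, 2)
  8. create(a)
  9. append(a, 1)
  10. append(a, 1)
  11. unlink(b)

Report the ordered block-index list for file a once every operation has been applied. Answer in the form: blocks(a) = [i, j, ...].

blocks(a) = [3, 4, 5]

create(b): bitmap=F.............. | b=[0]
unlink(b): bitmap=............... | 
create(b): bitmap=F.............. | b=[0]
create(a): bitmap=FF............. | a=[1] b=[0]
append(a, 3): bitmap=FFFFF.......... | a=[1, 2, 3, 4] b=[0]
unlink(a): bitmap=F.............. | b=[0]
append(b, 2): bitmap=FFF............ | b=[0, 1, 2]
create(a): bitmap=FFFF........... | a=[3] b=[0, 1, 2]
append(a, 1): bitmap=FFFFF.......... | a=[3, 4] b=[0, 1, 2]
append(a, 1): bitmap=FFFFFF......... | a=[3, 4, 5] b=[0, 1, 2]
unlink(b): bitmap=...FFF......... | a=[3, 4, 5]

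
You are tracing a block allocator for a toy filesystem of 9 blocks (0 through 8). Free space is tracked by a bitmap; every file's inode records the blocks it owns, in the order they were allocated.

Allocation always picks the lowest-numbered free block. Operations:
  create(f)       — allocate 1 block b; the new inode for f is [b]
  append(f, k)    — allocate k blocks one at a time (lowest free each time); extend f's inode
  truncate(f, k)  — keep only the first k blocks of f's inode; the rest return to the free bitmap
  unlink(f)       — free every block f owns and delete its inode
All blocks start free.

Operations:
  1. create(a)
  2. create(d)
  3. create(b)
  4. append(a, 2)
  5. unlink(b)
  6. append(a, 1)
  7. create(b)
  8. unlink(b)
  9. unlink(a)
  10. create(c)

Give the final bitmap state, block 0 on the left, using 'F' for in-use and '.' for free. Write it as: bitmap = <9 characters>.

bitmap = FF.......

[1] create(a) — a=0 (map F........)
[2] create(d) — a=0 d=1 (map FF.......)
[3] create(b) — a=0 b=2 d=1 (map FFF......)
[4] append(a, 2) — a=0,3,4 b=2 d=1 (map FFFFF....)
[5] unlink(b) — a=0,3,4 d=1 (map FF.FF....)
[6] append(a, 1) — a=0,3,4,2 d=1 (map FFFFF....)
[7] create(b) — a=0,3,4,2 b=5 d=1 (map FFFFFF...)
[8] unlink(b) — a=0,3,4,2 d=1 (map FFFFF....)
[9] unlink(a) — d=1 (map .F.......)
[10] create(c) — c=0 d=1 (map FF.......)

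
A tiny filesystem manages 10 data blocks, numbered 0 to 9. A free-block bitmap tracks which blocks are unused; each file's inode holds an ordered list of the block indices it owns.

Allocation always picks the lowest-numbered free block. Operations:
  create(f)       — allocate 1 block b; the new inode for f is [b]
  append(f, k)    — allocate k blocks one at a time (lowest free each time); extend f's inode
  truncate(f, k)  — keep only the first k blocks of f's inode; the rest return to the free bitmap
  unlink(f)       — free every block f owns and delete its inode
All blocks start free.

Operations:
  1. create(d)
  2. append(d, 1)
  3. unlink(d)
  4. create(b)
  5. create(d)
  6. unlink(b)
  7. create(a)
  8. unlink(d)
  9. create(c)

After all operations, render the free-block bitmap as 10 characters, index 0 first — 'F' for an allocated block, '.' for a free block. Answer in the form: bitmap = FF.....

bitmap = FF........

[1] create(d) — d=0 (map F.........)
[2] append(d, 1) — d=0,1 (map FF........)
[3] unlink(d) —  (map ..........)
[4] create(b) — b=0 (map F.........)
[5] create(d) — b=0 d=1 (map FF........)
[6] unlink(b) — d=1 (map .F........)
[7] create(a) — a=0 d=1 (map FF........)
[8] unlink(d) — a=0 (map F.........)
[9] create(c) — a=0 c=1 (map FF........)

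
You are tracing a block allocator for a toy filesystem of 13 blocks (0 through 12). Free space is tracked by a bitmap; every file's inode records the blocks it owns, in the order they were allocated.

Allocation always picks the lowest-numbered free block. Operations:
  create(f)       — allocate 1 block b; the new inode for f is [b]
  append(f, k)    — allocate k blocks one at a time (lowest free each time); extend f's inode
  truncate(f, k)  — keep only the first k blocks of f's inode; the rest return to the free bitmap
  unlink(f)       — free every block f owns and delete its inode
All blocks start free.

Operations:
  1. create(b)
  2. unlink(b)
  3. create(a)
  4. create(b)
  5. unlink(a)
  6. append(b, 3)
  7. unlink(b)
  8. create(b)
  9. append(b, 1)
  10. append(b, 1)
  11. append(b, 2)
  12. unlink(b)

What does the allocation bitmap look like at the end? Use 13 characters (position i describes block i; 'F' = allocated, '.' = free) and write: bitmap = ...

bitmap = .............

[1] create(b) — b=0 (map F............)
[2] unlink(b) —  (map .............)
[3] create(a) — a=0 (map F............)
[4] create(b) — a=0 b=1 (map FF...........)
[5] unlink(a) — b=1 (map .F...........)
[6] append(b, 3) — b=1,0,2,3 (map FFFF.........)
[7] unlink(b) —  (map .............)
[8] create(b) — b=0 (map F............)
[9] append(b, 1) — b=0,1 (map FF...........)
[10] append(b, 1) — b=0,1,2 (map FFF..........)
[11] append(b, 2) — b=0,1,2,3,4 (map FFFFF........)
[12] unlink(b) —  (map .............)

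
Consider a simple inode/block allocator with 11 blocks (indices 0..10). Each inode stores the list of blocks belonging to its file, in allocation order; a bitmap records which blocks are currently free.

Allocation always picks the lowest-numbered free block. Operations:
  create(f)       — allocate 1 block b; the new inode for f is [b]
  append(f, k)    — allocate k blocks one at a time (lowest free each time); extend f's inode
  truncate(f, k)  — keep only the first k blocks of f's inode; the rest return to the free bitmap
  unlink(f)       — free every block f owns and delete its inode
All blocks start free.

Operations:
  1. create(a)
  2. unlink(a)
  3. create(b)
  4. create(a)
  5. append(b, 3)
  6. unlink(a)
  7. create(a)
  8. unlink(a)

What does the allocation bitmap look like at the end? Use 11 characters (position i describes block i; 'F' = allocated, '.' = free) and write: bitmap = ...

bitmap = F.FFF......

  1. create(a)  ⇒  F..........  {a→[0]}
  2. unlink(a)  ⇒  ...........  {}
  3. create(b)  ⇒  F..........  {b→[0]}
  4. create(a)  ⇒  FF.........  {a→[1]; b→[0]}
  5. append(b, 3)  ⇒  FFFFF......  {a→[1]; b→[0, 2, 3, 4]}
  6. unlink(a)  ⇒  F.FFF......  {b→[0, 2, 3, 4]}
  7. create(a)  ⇒  FFFFF......  {a→[1]; b→[0, 2, 3, 4]}
  8. unlink(a)  ⇒  F.FFF......  {b→[0, 2, 3, 4]}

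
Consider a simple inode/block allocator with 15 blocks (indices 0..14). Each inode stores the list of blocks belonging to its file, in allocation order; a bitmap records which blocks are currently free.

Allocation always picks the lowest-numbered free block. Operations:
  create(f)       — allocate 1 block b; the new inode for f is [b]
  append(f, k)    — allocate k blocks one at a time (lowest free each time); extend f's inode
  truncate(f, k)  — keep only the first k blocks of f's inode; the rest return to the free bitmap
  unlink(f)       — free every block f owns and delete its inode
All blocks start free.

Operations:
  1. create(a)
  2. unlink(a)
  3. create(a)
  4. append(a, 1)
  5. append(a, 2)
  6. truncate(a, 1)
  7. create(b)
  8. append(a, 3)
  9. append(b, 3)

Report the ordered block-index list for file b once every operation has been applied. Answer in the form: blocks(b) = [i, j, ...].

blocks(b) = [1, 5, 6, 7]

after create(a) → a:[0]  free=[F..............]
after unlink(a) →   free=[...............]
after create(a) → a:[0]  free=[F..............]
after append(a, 1) → a:[0, 1]  free=[FF.............]
after append(a, 2) → a:[0, 1, 2, 3]  free=[FFFF...........]
after truncate(a, 1) → a:[0]  free=[F..............]
after create(b) → a:[0], b:[1]  free=[FF.............]
after append(a, 3) → a:[0, 2, 3, 4], b:[1]  free=[FFFFF..........]
after append(b, 3) → a:[0, 2, 3, 4], b:[1, 5, 6, 7]  free=[FFFFFFFF.......]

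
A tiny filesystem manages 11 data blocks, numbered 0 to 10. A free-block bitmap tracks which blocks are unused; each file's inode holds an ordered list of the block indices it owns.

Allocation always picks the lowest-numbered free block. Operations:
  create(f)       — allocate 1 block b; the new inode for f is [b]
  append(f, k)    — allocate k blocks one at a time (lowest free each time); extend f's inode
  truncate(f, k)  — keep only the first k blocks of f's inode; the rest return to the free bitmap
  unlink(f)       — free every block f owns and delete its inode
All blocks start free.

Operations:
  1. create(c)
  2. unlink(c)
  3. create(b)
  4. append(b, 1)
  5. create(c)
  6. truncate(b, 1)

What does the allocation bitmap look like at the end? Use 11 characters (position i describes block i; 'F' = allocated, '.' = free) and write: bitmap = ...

bitmap = F.F........

after create(c) → c:[0]  free=[F..........]
after unlink(c) →   free=[...........]
after create(b) → b:[0]  free=[F..........]
after append(b, 1) → b:[0, 1]  free=[FF.........]
after create(c) → b:[0, 1], c:[2]  free=[FFF........]
after truncate(b, 1) → b:[0], c:[2]  free=[F.F........]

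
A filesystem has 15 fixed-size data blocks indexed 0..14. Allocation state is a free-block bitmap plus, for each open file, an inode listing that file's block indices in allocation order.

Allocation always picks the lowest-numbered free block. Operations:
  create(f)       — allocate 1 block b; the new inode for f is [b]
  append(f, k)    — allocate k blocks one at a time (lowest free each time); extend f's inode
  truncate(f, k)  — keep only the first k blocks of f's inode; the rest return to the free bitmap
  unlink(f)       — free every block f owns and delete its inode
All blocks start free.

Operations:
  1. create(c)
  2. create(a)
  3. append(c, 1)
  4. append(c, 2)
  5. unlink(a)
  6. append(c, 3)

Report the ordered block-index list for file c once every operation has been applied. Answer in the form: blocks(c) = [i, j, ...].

blocks(c) = [0, 2, 3, 4, 1, 5, 6]

after create(c) → c:[0]  free=[F..............]
after create(a) → a:[1], c:[0]  free=[FF.............]
after append(c, 1) → a:[1], c:[0, 2]  free=[FFF............]
after append(c, 2) → a:[1], c:[0, 2, 3, 4]  free=[FFFFF..........]
after unlink(a) → c:[0, 2, 3, 4]  free=[F.FFF..........]
after append(c, 3) → c:[0, 2, 3, 4, 1, 5, 6]  free=[FFFFFFF........]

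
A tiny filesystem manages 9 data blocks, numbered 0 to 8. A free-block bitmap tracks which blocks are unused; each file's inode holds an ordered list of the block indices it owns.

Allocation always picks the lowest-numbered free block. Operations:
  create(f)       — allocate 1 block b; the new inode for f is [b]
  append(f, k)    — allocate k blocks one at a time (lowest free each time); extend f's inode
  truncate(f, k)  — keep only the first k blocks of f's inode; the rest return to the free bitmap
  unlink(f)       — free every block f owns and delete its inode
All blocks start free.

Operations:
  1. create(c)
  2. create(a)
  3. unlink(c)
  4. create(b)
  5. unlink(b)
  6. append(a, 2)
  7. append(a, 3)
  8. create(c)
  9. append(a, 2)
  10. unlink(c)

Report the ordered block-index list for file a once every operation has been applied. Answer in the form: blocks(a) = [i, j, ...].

blocks(a) = [1, 0, 2, 3, 4, 5, 7, 8]

[1] create(c) — c=0 (map F........)
[2] create(a) — a=1 c=0 (map FF.......)
[3] unlink(c) — a=1 (map .F.......)
[4] create(b) — a=1 b=0 (map FF.......)
[5] unlink(b) — a=1 (map .F.......)
[6] append(a, 2) — a=1,0,2 (map FFF......)
[7] append(a, 3) — a=1,0,2,3,4,5 (map FFFFFF...)
[8] create(c) — a=1,0,2,3,4,5 c=6 (map FFFFFFF..)
[9] append(a, 2) — a=1,0,2,3,4,5,7,8 c=6 (map FFFFFFFFF)
[10] unlink(c) — a=1,0,2,3,4,5,7,8 (map FFFFFF.FF)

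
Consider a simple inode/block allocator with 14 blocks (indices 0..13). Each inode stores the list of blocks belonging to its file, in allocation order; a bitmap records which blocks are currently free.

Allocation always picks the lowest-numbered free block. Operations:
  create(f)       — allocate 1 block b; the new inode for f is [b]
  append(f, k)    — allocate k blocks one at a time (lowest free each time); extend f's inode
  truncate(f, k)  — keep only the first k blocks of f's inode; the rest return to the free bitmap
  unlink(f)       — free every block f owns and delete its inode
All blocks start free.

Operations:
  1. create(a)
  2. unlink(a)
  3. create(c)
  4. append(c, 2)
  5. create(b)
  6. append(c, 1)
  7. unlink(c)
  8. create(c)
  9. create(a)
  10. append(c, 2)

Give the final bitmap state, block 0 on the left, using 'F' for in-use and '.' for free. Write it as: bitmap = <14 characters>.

bitmap = FFFFF.........

  1. create(a)  ⇒  F.............  {a→[0]}
  2. unlink(a)  ⇒  ..............  {}
  3. create(c)  ⇒  F.............  {c→[0]}
  4. append(c, 2)  ⇒  FFF...........  {c→[0, 1, 2]}
  5. create(b)  ⇒  FFFF..........  {b→[3]; c→[0, 1, 2]}
  6. append(c, 1)  ⇒  FFFFF.........  {b→[3]; c→[0, 1, 2, 4]}
  7. unlink(c)  ⇒  ...F..........  {b→[3]}
  8. create(c)  ⇒  F..F..........  {b→[3]; c→[0]}
  9. create(a)  ⇒  FF.F..........  {a→[1]; b→[3]; c→[0]}
  10. append(c, 2)  ⇒  FFFFF.........  {a→[1]; b→[3]; c→[0, 2, 4]}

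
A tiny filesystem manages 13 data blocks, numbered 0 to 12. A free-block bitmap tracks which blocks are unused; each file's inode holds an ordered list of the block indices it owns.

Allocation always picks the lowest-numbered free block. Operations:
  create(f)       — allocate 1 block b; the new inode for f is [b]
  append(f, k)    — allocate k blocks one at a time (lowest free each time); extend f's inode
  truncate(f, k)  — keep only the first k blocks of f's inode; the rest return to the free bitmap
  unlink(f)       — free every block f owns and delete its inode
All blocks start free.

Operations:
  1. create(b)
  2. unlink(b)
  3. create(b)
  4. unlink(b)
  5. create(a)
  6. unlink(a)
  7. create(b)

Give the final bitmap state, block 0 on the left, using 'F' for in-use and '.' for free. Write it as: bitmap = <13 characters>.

bitmap = F............

[1] create(b) — b=0 (map F............)
[2] unlink(b) —  (map .............)
[3] create(b) — b=0 (map F............)
[4] unlink(b) —  (map .............)
[5] create(a) — a=0 (map F............)
[6] unlink(a) —  (map .............)
[7] create(b) — b=0 (map F............)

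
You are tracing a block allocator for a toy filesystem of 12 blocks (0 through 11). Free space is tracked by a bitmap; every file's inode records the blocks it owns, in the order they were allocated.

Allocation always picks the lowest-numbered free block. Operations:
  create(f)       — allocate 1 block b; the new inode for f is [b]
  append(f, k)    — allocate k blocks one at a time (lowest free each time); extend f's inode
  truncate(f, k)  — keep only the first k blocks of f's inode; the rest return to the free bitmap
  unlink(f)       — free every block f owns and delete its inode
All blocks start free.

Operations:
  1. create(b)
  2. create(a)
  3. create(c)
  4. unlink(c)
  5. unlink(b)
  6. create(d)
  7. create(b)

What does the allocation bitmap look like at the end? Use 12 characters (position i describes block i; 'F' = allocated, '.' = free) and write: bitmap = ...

bitmap = FFF.........

  1. create(b)  ⇒  F...........  {b→[0]}
  2. create(a)  ⇒  FF..........  {a→[1]; b→[0]}
  3. create(c)  ⇒  FFF.........  {a→[1]; b→[0]; c→[2]}
  4. unlink(c)  ⇒  FF..........  {a→[1]; b→[0]}
  5. unlink(b)  ⇒  .F..........  {a→[1]}
  6. create(d)  ⇒  FF..........  {a→[1]; d→[0]}
  7. create(b)  ⇒  FFF.........  {a→[1]; b→[2]; d→[0]}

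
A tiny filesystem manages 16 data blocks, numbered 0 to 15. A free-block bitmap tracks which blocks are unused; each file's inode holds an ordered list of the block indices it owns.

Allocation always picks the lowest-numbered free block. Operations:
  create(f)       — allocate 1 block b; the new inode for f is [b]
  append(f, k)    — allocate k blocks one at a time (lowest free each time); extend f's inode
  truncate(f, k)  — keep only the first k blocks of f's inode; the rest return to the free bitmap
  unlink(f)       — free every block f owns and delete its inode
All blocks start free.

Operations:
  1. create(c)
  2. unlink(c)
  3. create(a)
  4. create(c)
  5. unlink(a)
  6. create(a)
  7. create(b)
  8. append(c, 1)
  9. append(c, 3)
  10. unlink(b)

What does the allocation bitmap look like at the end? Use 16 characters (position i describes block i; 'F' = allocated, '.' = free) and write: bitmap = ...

bitmap = FF.FFFF.........

  1. create(c)  ⇒  F...............  {c→[0]}
  2. unlink(c)  ⇒  ................  {}
  3. create(a)  ⇒  F...............  {a→[0]}
  4. create(c)  ⇒  FF..............  {a→[0]; c→[1]}
  5. unlink(a)  ⇒  .F..............  {c→[1]}
  6. create(a)  ⇒  FF..............  {a→[0]; c→[1]}
  7. create(b)  ⇒  FFF.............  {a→[0]; b→[2]; c→[1]}
  8. append(c, 1)  ⇒  FFFF............  {a→[0]; b→[2]; c→[1, 3]}
  9. append(c, 3)  ⇒  FFFFFFF.........  {a→[0]; b→[2]; c→[1, 3, 4, 5, 6]}
  10. unlink(b)  ⇒  FF.FFFF.........  {a→[0]; c→[1, 3, 4, 5, 6]}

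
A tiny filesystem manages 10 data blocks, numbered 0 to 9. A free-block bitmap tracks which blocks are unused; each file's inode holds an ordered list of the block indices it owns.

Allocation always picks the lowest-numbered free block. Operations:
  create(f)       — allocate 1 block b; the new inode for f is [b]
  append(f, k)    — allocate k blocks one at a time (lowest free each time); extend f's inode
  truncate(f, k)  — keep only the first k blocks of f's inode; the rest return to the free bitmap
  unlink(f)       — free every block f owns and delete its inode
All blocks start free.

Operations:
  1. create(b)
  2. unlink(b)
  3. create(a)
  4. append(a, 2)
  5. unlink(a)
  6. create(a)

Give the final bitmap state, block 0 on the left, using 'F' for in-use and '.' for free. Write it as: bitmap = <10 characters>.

create(b): bitmap=F......... | b=[0]
unlink(b): bitmap=.......... | 
create(a): bitmap=F......... | a=[0]
append(a, 2): bitmap=FFF....... | a=[0, 1, 2]
unlink(a): bitmap=.......... | 
create(a): bitmap=F......... | a=[0]

bitmap = F.........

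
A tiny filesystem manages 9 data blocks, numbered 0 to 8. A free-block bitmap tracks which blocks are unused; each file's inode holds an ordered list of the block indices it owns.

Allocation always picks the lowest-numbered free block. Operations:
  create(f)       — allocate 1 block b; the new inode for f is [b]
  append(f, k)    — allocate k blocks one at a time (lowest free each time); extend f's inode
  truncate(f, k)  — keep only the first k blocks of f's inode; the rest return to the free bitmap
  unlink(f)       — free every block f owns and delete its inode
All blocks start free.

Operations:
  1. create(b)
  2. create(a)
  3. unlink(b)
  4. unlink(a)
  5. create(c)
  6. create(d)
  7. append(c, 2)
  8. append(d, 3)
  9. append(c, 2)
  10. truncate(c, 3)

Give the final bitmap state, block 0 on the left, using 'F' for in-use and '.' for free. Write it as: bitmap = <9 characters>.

create(b): bitmap=F........ | b=[0]
create(a): bitmap=FF....... | a=[1] b=[0]
unlink(b): bitmap=.F....... | a=[1]
unlink(a): bitmap=......... | 
create(c): bitmap=F........ | c=[0]
create(d): bitmap=FF....... | c=[0] d=[1]
append(c, 2): bitmap=FFFF..... | c=[0, 2, 3] d=[1]
append(d, 3): bitmap=FFFFFFF.. | c=[0, 2, 3] d=[1, 4, 5, 6]
append(c, 2): bitmap=FFFFFFFFF | c=[0, 2, 3, 7, 8] d=[1, 4, 5, 6]
truncate(c, 3): bitmap=FFFFFFF.. | c=[0, 2, 3] d=[1, 4, 5, 6]

bitmap = FFFFFFF..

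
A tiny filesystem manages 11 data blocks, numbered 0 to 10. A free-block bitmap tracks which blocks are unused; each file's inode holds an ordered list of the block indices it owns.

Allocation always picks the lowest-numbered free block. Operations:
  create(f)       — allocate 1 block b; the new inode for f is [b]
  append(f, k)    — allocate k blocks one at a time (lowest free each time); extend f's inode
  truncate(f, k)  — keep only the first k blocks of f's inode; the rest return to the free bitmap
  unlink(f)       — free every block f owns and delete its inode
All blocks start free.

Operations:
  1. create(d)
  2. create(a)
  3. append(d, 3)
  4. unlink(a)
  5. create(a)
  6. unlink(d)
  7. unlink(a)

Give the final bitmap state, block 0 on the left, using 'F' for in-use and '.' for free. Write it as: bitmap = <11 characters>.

bitmap = ...........

  1. create(d)  ⇒  F..........  {d→[0]}
  2. create(a)  ⇒  FF.........  {a→[1]; d→[0]}
  3. append(d, 3)  ⇒  FFFFF......  {a→[1]; d→[0, 2, 3, 4]}
  4. unlink(a)  ⇒  F.FFF......  {d→[0, 2, 3, 4]}
  5. create(a)  ⇒  FFFFF......  {a→[1]; d→[0, 2, 3, 4]}
  6. unlink(d)  ⇒  .F.........  {a→[1]}
  7. unlink(a)  ⇒  ...........  {}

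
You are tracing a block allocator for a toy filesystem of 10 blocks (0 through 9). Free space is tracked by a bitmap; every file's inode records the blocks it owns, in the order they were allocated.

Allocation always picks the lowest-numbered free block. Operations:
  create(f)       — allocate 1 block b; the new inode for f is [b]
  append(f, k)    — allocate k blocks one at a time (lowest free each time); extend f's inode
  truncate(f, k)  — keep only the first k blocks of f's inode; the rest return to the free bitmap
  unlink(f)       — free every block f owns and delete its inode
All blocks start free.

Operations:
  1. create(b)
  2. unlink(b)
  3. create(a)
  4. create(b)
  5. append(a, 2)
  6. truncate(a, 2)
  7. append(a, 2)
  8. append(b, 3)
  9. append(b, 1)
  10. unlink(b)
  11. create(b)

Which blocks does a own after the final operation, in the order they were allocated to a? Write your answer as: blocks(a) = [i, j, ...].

blocks(a) = [0, 2, 3, 4]

create(b): bitmap=F......... | b=[0]
unlink(b): bitmap=.......... | 
create(a): bitmap=F......... | a=[0]
create(b): bitmap=FF........ | a=[0] b=[1]
append(a, 2): bitmap=FFFF...... | a=[0, 2, 3] b=[1]
truncate(a, 2): bitmap=FFF....... | a=[0, 2] b=[1]
append(a, 2): bitmap=FFFFF..... | a=[0, 2, 3, 4] b=[1]
append(b, 3): bitmap=FFFFFFFF.. | a=[0, 2, 3, 4] b=[1, 5, 6, 7]
append(b, 1): bitmap=FFFFFFFFF. | a=[0, 2, 3, 4] b=[1, 5, 6, 7, 8]
unlink(b): bitmap=F.FFF..... | a=[0, 2, 3, 4]
create(b): bitmap=FFFFF..... | a=[0, 2, 3, 4] b=[1]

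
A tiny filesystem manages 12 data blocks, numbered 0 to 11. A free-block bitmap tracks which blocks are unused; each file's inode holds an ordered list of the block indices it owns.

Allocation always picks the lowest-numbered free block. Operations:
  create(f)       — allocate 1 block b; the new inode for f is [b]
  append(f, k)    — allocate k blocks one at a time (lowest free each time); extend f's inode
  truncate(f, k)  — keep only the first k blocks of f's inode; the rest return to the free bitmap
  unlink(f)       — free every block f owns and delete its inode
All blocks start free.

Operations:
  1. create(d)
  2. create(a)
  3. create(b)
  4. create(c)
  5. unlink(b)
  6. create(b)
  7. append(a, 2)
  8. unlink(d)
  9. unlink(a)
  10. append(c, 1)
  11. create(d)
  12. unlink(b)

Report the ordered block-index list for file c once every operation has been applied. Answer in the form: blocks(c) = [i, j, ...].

blocks(c) = [3, 0]

create(d): bitmap=F........... | d=[0]
create(a): bitmap=FF.......... | a=[1] d=[0]
create(b): bitmap=FFF......... | a=[1] b=[2] d=[0]
create(c): bitmap=FFFF........ | a=[1] b=[2] c=[3] d=[0]
unlink(b): bitmap=FF.F........ | a=[1] c=[3] d=[0]
create(b): bitmap=FFFF........ | a=[1] b=[2] c=[3] d=[0]
append(a, 2): bitmap=FFFFFF...... | a=[1, 4, 5] b=[2] c=[3] d=[0]
unlink(d): bitmap=.FFFFF...... | a=[1, 4, 5] b=[2] c=[3]
unlink(a): bitmap=..FF........ | b=[2] c=[3]
append(c, 1): bitmap=F.FF........ | b=[2] c=[3, 0]
create(d): bitmap=FFFF........ | b=[2] c=[3, 0] d=[1]
unlink(b): bitmap=FF.F........ | c=[3, 0] d=[1]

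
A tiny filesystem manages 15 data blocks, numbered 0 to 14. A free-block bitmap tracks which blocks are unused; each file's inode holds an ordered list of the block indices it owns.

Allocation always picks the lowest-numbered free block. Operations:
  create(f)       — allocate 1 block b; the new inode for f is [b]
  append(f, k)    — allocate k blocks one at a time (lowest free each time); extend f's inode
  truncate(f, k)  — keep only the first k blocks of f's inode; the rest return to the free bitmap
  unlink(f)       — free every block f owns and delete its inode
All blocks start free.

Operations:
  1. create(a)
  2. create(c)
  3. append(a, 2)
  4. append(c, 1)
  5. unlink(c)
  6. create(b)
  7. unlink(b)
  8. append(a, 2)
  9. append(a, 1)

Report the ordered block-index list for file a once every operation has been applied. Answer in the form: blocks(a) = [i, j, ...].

blocks(a) = [0, 2, 3, 1, 4, 5]

  1. create(a)  ⇒  F..............  {a→[0]}
  2. create(c)  ⇒  FF.............  {a→[0]; c→[1]}
  3. append(a, 2)  ⇒  FFFF...........  {a→[0, 2, 3]; c→[1]}
  4. append(c, 1)  ⇒  FFFFF..........  {a→[0, 2, 3]; c→[1, 4]}
  5. unlink(c)  ⇒  F.FF...........  {a→[0, 2, 3]}
  6. create(b)  ⇒  FFFF...........  {a→[0, 2, 3]; b→[1]}
  7. unlink(b)  ⇒  F.FF...........  {a→[0, 2, 3]}
  8. append(a, 2)  ⇒  FFFFF..........  {a→[0, 2, 3, 1, 4]}
  9. append(a, 1)  ⇒  FFFFFF.........  {a→[0, 2, 3, 1, 4, 5]}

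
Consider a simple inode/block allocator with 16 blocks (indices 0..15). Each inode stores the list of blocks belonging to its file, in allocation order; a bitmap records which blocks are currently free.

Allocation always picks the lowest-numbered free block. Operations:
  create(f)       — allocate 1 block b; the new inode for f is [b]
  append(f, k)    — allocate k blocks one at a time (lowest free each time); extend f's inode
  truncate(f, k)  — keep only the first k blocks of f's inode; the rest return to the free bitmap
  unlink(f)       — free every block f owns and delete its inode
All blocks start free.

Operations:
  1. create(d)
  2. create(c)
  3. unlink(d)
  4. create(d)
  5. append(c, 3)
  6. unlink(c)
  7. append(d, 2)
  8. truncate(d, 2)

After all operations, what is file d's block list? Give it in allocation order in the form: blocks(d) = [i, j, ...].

blocks(d) = [0, 1]

create(d): bitmap=F............... | d=[0]
create(c): bitmap=FF.............. | c=[1] d=[0]
unlink(d): bitmap=.F.............. | c=[1]
create(d): bitmap=FF.............. | c=[1] d=[0]
append(c, 3): bitmap=FFFFF........... | c=[1, 2, 3, 4] d=[0]
unlink(c): bitmap=F............... | d=[0]
append(d, 2): bitmap=FFF............. | d=[0, 1, 2]
truncate(d, 2): bitmap=FF.............. | d=[0, 1]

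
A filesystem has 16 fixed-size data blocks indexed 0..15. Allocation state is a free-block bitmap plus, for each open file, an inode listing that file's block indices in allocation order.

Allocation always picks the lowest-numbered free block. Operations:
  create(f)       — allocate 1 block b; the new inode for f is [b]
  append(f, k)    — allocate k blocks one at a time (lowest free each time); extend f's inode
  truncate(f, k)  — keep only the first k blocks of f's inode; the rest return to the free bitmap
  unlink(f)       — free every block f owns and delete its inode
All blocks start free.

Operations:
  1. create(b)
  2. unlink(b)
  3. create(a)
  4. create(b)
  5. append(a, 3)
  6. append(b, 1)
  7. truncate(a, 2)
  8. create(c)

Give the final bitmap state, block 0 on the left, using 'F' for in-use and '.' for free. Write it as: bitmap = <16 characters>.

bitmap = FFFF.F..........

  1. create(b)  ⇒  F...............  {b→[0]}
  2. unlink(b)  ⇒  ................  {}
  3. create(a)  ⇒  F...............  {a→[0]}
  4. create(b)  ⇒  FF..............  {a→[0]; b→[1]}
  5. append(a, 3)  ⇒  FFFFF...........  {a→[0, 2, 3, 4]; b→[1]}
  6. append(b, 1)  ⇒  FFFFFF..........  {a→[0, 2, 3, 4]; b→[1, 5]}
  7. truncate(a, 2)  ⇒  FFF..F..........  {a→[0, 2]; b→[1, 5]}
  8. create(c)  ⇒  FFFF.F..........  {a→[0, 2]; b→[1, 5]; c→[3]}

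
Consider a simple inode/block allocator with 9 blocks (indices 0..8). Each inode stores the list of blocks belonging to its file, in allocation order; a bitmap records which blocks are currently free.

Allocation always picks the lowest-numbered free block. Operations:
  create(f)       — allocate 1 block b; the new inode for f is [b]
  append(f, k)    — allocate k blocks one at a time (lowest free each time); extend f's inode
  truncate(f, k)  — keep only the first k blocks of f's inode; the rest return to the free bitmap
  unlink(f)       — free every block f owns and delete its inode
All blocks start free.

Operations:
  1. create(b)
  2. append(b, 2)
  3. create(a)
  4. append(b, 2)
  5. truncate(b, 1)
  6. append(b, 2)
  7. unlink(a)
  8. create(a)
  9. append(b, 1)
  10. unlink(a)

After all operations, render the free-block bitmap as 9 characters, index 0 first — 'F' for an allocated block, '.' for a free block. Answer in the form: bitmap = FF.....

bitmap = FFF.F....

[1] create(b) — b=0 (map F........)
[2] append(b, 2) — b=0,1,2 (map FFF......)
[3] create(a) — a=3 b=0,1,2 (map FFFF.....)
[4] append(b, 2) — a=3 b=0,1,2,4,5 (map FFFFFF...)
[5] truncate(b, 1) — a=3 b=0 (map F..F.....)
[6] append(b, 2) — a=3 b=0,1,2 (map FFFF.....)
[7] unlink(a) — b=0,1,2 (map FFF......)
[8] create(a) — a=3 b=0,1,2 (map FFFF.....)
[9] append(b, 1) — a=3 b=0,1,2,4 (map FFFFF....)
[10] unlink(a) — b=0,1,2,4 (map FFF.F....)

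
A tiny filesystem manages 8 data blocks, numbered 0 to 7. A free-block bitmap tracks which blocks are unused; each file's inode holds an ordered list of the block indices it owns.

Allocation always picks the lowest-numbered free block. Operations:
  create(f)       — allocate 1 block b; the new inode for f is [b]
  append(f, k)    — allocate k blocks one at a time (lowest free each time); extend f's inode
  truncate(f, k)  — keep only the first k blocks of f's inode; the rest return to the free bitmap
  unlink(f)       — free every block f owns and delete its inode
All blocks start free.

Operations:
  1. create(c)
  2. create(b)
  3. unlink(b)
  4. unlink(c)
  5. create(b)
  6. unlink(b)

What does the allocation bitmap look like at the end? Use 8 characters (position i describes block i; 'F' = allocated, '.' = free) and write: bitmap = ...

bitmap = ........

[1] create(c) — c=0 (map F.......)
[2] create(b) — b=1 c=0 (map FF......)
[3] unlink(b) — c=0 (map F.......)
[4] unlink(c) —  (map ........)
[5] create(b) — b=0 (map F.......)
[6] unlink(b) —  (map ........)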